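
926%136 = 110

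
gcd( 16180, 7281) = 809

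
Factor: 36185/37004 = 2^( - 2)*5^1 * 11^( - 1)*29^ ( - 2)*7237^1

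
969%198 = 177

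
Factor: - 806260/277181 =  - 2^2*5^1*7^1*13^1*73^( - 1) *443^1*3797^( - 1) 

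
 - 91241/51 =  - 1790 + 49/51 =-1789.04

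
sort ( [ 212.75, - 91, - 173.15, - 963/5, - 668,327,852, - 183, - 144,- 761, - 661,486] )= [  -  761 , - 668, - 661,-963/5, - 183,-173.15, - 144, - 91,212.75,327,486,852] 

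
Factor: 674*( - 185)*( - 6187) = 2^1*5^1*23^1*37^1*269^1*337^1= 771457030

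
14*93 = 1302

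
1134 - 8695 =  - 7561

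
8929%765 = 514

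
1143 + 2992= 4135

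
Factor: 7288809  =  3^1*11^1*220873^1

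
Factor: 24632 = 2^3*3079^1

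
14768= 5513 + 9255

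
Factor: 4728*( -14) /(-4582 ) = 33096/2291 = 2^3 * 3^1*7^1 * 29^( - 1 )*79^(-1)*197^1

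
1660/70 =23  +  5/7 = 23.71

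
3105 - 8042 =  - 4937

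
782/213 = 782/213 = 3.67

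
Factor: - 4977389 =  - 53^1*93913^1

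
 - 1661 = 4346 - 6007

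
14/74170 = 7/37085 = 0.00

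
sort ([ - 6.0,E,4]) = [ - 6.0, E, 4]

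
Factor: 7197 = 3^1*2399^1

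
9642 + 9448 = 19090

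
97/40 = 2+ 17/40 = 2.42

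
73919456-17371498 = 56547958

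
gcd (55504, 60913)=1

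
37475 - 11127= 26348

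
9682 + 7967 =17649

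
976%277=145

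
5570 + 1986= 7556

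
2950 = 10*295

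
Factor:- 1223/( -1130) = 2^( - 1)*5^( - 1 )*113^( - 1)*1223^1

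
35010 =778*45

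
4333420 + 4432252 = 8765672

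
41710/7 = 5958 + 4/7 = 5958.57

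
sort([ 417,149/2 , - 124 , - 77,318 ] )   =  [ - 124 , - 77, 149/2 , 318 , 417] 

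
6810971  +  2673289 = 9484260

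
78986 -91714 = -12728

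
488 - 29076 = - 28588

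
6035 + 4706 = 10741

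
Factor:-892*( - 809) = 2^2 *223^1*809^1 = 721628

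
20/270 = 2/27 = 0.07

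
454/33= 454/33 = 13.76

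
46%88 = 46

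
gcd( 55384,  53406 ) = 1978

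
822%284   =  254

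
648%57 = 21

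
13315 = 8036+5279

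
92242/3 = 30747 + 1/3 =30747.33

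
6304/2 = 3152=3152.00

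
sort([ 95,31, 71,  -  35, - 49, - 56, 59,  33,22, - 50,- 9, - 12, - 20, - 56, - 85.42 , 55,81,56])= [- 85.42, - 56,  -  56, - 50, -49, - 35, - 20,  -  12, - 9,  22,  31,33,  55,56 , 59, 71, 81,  95] 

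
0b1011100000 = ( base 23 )190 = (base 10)736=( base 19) 20e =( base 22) 1ba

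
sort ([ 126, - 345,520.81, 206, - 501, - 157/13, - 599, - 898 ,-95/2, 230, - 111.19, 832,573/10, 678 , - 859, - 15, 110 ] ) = [ - 898, - 859, - 599, - 501, - 345, - 111.19, - 95/2,-15,  -  157/13,573/10, 110, 126, 206 , 230, 520.81, 678, 832]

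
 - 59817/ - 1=59817 + 0/1 =59817.00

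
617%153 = 5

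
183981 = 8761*21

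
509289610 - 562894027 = -53604417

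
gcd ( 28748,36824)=4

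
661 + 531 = 1192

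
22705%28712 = 22705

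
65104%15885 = 1564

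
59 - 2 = 57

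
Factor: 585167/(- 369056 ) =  - 2^ ( -5)*11^1*19^( - 1) * 607^(- 1 )*53197^1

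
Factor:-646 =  - 2^1*17^1*19^1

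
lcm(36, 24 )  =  72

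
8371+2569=10940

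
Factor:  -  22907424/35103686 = - 2^4*3^1*47^1*1667^ ( - 1)*5077^1 * 10529^(-1 )= - 11453712/17551843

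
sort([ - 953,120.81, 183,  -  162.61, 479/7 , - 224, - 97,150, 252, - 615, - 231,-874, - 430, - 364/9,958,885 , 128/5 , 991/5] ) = [- 953,-874,-615,-430, - 231, - 224, - 162.61 , - 97, - 364/9,128/5 , 479/7,120.81,150,183 , 991/5,252,885,958]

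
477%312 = 165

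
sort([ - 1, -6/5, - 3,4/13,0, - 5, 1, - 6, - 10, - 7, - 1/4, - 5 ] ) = [ - 10, - 7, - 6, - 5, - 5, - 3,-6/5, - 1 , - 1/4,0, 4/13,1 ]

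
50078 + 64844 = 114922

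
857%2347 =857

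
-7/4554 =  - 1+4547/4554 = - 0.00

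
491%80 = 11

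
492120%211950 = 68220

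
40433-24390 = 16043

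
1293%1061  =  232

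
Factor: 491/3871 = 7^( - 2)*79^(  -  1 )*491^1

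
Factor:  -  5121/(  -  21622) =9/38= 2^(-1)*3^2*19^ ( - 1) 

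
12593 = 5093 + 7500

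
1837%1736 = 101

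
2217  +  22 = 2239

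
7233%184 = 57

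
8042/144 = 55 + 61/72 = 55.85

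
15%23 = 15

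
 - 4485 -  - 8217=3732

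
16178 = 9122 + 7056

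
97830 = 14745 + 83085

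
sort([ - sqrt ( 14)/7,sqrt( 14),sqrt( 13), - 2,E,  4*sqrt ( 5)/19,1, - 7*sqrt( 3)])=[ -7*sqrt(3), - 2, - sqrt(14)/7,4 * sqrt( 5)/19,1,E,sqrt(13) , sqrt( 14)]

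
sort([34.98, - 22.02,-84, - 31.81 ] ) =[ - 84, - 31.81,- 22.02 , 34.98] 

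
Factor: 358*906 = 2^2*3^1*151^1*179^1 = 324348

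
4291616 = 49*87584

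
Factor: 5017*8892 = 44611164 = 2^2 * 3^2*13^1*19^1 *29^1*173^1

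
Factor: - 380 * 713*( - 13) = 2^2*5^1*13^1 * 19^1*23^1*31^1 = 3522220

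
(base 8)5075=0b101000111101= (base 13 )1268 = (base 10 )2621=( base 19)74i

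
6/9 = 2/3 = 0.67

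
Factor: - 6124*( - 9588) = 2^4 * 3^1*17^1 *47^1*1531^1=58716912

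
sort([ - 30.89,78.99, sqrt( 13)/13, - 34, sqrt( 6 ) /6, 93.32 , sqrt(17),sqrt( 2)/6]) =[-34, - 30.89 , sqrt( 2 )/6, sqrt ( 13)/13, sqrt(6 ) /6,sqrt(17),78.99, 93.32] 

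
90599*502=45480698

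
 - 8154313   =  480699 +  - 8635012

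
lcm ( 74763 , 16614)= 149526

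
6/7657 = 6/7657 = 0.00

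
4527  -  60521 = - 55994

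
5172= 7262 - 2090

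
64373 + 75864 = 140237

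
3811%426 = 403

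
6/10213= 6/10213  =  0.00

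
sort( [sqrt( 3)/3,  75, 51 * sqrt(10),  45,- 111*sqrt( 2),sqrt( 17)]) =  [ - 111*sqrt( 2 ), sqrt(3)/3, sqrt(17), 45, 75, 51*sqrt( 10 )]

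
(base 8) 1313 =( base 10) 715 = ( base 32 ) MB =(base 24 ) 15J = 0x2cb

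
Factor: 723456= 2^9 * 3^2*157^1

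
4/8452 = 1/2113   =  0.00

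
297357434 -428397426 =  - 131039992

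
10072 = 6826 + 3246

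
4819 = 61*79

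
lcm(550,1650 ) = 1650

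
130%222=130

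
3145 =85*37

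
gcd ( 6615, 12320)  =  35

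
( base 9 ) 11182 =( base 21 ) gib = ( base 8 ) 16425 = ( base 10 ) 7445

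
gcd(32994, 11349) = 117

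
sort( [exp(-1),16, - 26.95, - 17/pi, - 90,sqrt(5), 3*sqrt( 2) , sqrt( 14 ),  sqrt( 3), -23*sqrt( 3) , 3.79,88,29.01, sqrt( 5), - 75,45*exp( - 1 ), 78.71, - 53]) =[-90, - 75 , - 53, - 23*sqrt( 3),-26.95,-17/pi, exp( - 1 ),  sqrt(3),sqrt( 5),sqrt (5),sqrt( 14 ), 3.79,3*sqrt( 2),16, 45*exp( - 1), 29.01, 78.71, 88]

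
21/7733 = 21/7733 = 0.00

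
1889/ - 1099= - 2 + 309/1099 = - 1.72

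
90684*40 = 3627360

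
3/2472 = 1/824 = 0.00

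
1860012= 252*7381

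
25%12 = 1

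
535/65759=535/65759 = 0.01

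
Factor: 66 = 2^1*3^1*11^1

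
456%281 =175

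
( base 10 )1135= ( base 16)46F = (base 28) 1cf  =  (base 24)1N7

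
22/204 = 11/102 = 0.11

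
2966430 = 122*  24315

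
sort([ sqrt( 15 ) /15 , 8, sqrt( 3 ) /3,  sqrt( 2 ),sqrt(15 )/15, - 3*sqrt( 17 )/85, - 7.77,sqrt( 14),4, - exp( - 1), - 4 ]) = [ - 7.77, - 4, - exp( - 1), - 3 * sqrt( 17 ) /85,  sqrt( 15 ) /15,  sqrt( 15 ) /15 , sqrt( 3 ) /3,sqrt( 2 ), sqrt( 14 ), 4, 8] 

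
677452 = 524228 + 153224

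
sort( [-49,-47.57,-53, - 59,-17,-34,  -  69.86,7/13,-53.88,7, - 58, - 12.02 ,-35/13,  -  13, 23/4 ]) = [ - 69.86, -59,-58,-53.88, - 53 , - 49 ,-47.57, - 34, - 17,-13,-12.02,  -  35/13, 7/13 , 23/4, 7]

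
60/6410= 6/641= 0.01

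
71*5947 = 422237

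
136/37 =3 + 25/37  =  3.68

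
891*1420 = 1265220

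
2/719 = 2/719 = 0.00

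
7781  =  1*7781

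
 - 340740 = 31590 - 372330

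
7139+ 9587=16726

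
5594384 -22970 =5571414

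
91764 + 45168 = 136932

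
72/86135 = 72/86135  =  0.00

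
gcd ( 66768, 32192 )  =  16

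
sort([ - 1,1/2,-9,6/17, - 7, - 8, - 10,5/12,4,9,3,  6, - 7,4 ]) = [ - 10, - 9, - 8, - 7, - 7, - 1, 6/17,5/12,1/2, 3,4,4,6,9]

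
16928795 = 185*91507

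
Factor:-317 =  - 317^1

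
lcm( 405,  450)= 4050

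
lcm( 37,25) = 925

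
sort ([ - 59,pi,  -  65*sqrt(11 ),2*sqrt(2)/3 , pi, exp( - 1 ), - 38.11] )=[  -  65*sqrt(11),-59, - 38.11 , exp( - 1),2*sqrt (2)/3  ,  pi,pi ]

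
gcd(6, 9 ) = 3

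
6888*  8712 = 60008256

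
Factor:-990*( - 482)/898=238590/449 = 2^1*3^2*5^1*11^1*241^1*449^( - 1)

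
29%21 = 8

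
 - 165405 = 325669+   -  491074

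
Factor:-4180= - 2^2 * 5^1*11^1*19^1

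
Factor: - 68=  - 2^2*17^1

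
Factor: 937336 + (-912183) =25153^1 = 25153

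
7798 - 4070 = 3728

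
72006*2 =144012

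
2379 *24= 57096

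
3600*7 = 25200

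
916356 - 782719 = 133637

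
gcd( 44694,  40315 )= 1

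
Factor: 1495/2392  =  5/8 =2^(  -  3)* 5^1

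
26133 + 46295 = 72428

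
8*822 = 6576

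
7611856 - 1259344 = 6352512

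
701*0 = 0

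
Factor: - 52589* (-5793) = 304648077 = 3^1 * 43^1*1223^1*1931^1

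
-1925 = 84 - 2009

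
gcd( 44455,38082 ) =1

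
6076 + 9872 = 15948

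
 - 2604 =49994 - 52598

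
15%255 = 15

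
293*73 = 21389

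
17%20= 17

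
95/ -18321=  - 95/18321 = -0.01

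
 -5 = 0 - 5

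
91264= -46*( - 1984)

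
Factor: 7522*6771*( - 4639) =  - 2^1*3^1*37^1*61^1 *3761^1*4639^1=- 236271052218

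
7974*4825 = 38474550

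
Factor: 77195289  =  3^1*1913^1*13451^1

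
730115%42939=152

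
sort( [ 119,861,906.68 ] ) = [ 119,861,906.68]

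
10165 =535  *19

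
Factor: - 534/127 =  - 2^1 * 3^1 *89^1*127^ (  -  1 )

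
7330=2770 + 4560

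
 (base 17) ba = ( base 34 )5r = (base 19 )A7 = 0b11000101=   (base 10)197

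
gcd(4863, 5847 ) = 3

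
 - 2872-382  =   - 3254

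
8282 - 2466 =5816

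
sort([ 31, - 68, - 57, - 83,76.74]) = [ - 83, - 68, - 57, 31, 76.74]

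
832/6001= 832/6001 = 0.14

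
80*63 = 5040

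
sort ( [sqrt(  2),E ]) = [sqrt( 2 ),E]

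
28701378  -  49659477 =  - 20958099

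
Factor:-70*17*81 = -2^1 * 3^4*5^1*7^1 * 17^1 = - 96390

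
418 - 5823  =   - 5405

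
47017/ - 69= - 47017/69 = - 681.41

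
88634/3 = 88634/3 =29544.67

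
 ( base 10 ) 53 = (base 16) 35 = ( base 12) 45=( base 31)1m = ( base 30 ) 1N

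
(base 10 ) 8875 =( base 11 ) 6739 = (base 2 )10001010101011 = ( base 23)GHK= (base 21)k2d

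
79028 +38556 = 117584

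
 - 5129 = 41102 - 46231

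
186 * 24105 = 4483530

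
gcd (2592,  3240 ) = 648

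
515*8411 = 4331665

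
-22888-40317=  - 63205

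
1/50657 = 1/50657 = 0.00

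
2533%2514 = 19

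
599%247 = 105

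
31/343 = 31/343 = 0.09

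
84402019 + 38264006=122666025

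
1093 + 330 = 1423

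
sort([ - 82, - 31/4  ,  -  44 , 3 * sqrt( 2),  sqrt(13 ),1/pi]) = [- 82, - 44 ,-31/4, 1/pi,sqrt( 13),3*sqrt(2)]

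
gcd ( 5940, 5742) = 198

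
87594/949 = 6738/73 = 92.30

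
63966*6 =383796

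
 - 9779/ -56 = 1397/8  =  174.62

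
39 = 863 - 824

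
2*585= 1170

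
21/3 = 7 = 7.00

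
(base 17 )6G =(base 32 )3m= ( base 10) 118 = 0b1110110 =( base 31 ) 3P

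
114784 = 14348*8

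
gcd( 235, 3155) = 5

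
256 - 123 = 133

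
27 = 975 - 948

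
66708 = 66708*1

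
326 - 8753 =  -8427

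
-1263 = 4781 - 6044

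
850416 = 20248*42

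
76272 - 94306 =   -  18034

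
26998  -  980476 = -953478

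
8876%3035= 2806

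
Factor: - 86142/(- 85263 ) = 98/97  =  2^1*7^2*97^( - 1)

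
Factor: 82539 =3^4*1019^1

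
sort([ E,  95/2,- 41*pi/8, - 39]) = [ - 39,-41*pi/8, E, 95/2]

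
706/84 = 353/42 = 8.40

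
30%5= 0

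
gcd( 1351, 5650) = 1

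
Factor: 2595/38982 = 2^( -1 )*5^1*73^( - 1)*89^( - 1 ) * 173^1 = 865/12994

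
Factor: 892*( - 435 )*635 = -2^2*3^1*5^2*29^1*127^1*223^1 = - 246392700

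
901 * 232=209032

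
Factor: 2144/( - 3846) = -1072/1923 = - 2^4*3^( - 1) * 67^1*641^( - 1 )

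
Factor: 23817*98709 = 3^2*13^1*17^1*467^1*2531^1 = 2350952253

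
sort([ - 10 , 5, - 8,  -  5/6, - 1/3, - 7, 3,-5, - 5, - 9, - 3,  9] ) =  [  -  10, - 9, - 8, - 7, - 5,- 5, - 3, - 5/6,  -  1/3,3,5, 9]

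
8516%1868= 1044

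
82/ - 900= - 41/450 = - 0.09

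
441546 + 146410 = 587956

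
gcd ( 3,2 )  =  1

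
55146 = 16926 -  - 38220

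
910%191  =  146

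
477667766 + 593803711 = 1071471477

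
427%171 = 85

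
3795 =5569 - 1774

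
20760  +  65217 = 85977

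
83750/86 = 41875/43 = 973.84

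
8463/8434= 8463/8434= 1.00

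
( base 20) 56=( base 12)8a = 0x6A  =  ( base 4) 1222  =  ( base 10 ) 106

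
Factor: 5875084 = 2^2*211^1 * 6961^1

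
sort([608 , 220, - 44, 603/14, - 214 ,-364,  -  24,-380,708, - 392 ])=[-392,-380  , - 364, - 214,- 44, - 24, 603/14,  220,608,708] 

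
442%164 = 114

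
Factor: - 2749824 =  - 2^7*3^2*7^1*11^1*31^1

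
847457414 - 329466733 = 517990681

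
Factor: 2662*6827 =2^1*11^3*6827^1 = 18173474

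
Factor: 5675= 5^2*227^1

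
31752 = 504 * 63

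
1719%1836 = 1719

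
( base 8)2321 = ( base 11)A21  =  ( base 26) 1lb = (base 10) 1233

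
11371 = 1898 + 9473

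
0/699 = 0 = 0.00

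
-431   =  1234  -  1665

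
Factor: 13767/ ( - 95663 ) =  - 39/271  =  -  3^1*13^1*271^( - 1)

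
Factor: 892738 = 2^1*7^1*11^2*17^1*31^1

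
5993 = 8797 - 2804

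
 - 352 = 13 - 365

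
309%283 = 26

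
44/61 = 44/61 =0.72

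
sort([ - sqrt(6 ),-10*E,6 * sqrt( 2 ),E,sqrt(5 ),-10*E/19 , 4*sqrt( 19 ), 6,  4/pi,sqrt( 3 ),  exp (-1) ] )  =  [-10*E,-sqrt(6), -10* E/19,exp(-1 ),4/pi , sqrt(3 ),sqrt( 5), E, 6 , 6*sqrt ( 2) , 4*sqrt(19 ) ] 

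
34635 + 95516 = 130151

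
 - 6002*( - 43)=258086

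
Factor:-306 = -2^1*3^2*17^1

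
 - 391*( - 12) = 4692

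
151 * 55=8305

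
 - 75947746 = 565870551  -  641818297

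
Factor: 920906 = 2^1*7^2*9397^1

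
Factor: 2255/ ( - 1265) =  - 41/23 = - 23^( - 1 )*41^1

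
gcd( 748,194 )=2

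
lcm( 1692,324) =15228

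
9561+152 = 9713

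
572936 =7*81848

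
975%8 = 7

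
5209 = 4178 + 1031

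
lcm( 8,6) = 24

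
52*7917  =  411684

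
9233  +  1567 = 10800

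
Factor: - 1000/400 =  - 2^ ( - 1 ) * 5^1  =  - 5/2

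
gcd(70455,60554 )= 1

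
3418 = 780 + 2638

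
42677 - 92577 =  - 49900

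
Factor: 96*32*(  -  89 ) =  - 273408= - 2^10*3^1*89^1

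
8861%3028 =2805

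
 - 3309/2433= - 1103/811=-1.36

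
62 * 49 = 3038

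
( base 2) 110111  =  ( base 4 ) 313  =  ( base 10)55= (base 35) 1K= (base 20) 2F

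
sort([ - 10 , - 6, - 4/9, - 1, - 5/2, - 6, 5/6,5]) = [-10, - 6, - 6 , - 5/2, - 1, - 4/9 , 5/6,5]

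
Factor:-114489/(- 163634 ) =2^( - 1)*3^2 * 12721^1 * 81817^( - 1)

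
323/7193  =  323/7193=0.04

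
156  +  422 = 578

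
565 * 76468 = 43204420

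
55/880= 1/16= 0.06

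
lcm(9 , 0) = 0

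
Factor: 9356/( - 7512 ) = -2^ ( - 1)* 3^(  -  1)*313^(-1)*2339^1 = - 2339/1878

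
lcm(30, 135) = 270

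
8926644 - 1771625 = 7155019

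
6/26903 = 6/26903= 0.00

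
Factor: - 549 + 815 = 266=2^1*7^1*19^1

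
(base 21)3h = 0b1010000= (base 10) 80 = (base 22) 3e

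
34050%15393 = 3264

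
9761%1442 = 1109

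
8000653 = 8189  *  977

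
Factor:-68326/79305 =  - 2^1*3^( - 1)*5^( - 1)*17^ ( - 1)*127^1*269^1*311^ ( - 1 )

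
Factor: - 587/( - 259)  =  7^( - 1) * 37^( - 1)*587^1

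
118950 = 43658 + 75292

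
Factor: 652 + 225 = 877 = 877^1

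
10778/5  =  2155 + 3/5=2155.60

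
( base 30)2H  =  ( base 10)77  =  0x4D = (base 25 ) 32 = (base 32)2d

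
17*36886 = 627062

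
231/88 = 2 + 5/8 =2.62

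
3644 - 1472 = 2172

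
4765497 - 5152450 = -386953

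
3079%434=41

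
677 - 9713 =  - 9036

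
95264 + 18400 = 113664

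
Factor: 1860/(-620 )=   -  3=-  3^1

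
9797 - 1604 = 8193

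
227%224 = 3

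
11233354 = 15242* 737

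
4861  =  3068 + 1793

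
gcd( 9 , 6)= 3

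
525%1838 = 525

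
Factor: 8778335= 5^1*149^1*11783^1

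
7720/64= 120+5/8 = 120.62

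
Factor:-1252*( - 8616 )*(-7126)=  - 2^6*3^1* 7^1*313^1*359^1*509^1 = - 76869815232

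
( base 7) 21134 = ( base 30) 5NT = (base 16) 1463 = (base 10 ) 5219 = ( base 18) G1H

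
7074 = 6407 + 667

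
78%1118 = 78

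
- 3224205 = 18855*(  -  171)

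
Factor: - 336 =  - 2^4*3^1 * 7^1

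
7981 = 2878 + 5103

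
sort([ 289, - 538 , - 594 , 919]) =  [ - 594, - 538, 289,919 ]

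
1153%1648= 1153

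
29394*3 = 88182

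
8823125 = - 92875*(-95 ) 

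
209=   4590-4381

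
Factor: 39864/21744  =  2^( -1)*3^( - 1 )*11^1 =11/6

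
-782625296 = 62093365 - 844718661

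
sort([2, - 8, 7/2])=[ - 8,2 , 7/2]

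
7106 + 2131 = 9237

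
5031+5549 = 10580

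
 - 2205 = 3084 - 5289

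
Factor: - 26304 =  - 2^6*3^1*137^1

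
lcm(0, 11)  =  0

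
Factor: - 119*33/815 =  - 3^1 *5^(  -  1)*7^1*11^1*17^1*163^(-1) = - 3927/815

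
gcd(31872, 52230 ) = 6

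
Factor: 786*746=586356=2^2 *3^1*131^1*373^1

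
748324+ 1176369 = 1924693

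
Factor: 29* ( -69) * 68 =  - 2^2*3^1  *  17^1*23^1*29^1  =  - 136068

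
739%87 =43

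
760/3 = 253 + 1/3 = 253.33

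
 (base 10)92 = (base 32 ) 2s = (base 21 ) 48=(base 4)1130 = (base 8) 134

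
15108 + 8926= 24034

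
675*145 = 97875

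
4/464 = 1/116=0.01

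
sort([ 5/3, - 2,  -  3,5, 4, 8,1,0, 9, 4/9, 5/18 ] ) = [ - 3,- 2,0, 5/18,4/9, 1,5/3, 4,5,8, 9]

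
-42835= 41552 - 84387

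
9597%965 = 912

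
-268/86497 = - 1+1287/1291 =- 0.00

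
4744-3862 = 882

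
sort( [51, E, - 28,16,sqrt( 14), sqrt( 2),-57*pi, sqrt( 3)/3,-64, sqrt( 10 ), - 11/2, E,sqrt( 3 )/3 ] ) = [  -  57*pi, - 64,  -  28, -11/2,  sqrt(3)/3 , sqrt ( 3 )/3, sqrt( 2),E , E, sqrt( 10), sqrt( 14), 16, 51] 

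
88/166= 44/83 = 0.53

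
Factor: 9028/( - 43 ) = - 2^2 *37^1*43^ ( - 1)*61^1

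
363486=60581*6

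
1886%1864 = 22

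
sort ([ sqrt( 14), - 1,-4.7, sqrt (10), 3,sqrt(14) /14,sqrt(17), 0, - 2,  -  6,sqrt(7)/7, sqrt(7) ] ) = [ - 6,-4.7, - 2, - 1, 0, sqrt(14)/14,sqrt(7) /7, sqrt(7),3 , sqrt( 10 ), sqrt( 14),sqrt(17)] 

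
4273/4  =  1068+1/4 = 1068.25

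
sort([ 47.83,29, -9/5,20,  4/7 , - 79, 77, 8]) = [ - 79, - 9/5, 4/7,8, 20, 29, 47.83,  77] 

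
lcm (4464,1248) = 116064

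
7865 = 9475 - 1610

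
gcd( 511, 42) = 7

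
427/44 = 9 + 31/44 = 9.70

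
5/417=5/417 = 0.01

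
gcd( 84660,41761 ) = 1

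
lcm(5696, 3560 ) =28480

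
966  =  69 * 14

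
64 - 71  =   - 7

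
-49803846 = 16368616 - 66172462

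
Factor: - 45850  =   - 2^1*5^2*  7^1*131^1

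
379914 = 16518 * 23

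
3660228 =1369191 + 2291037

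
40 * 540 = 21600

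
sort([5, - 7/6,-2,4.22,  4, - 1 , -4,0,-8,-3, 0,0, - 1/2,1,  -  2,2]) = [-8, - 4,-3, - 2, - 2, - 7/6, - 1, - 1/2,0,0, 0, 1,2, 4,4.22,5]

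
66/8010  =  11/1335 = 0.01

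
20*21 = 420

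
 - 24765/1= - 24765 = - 24765.00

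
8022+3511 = 11533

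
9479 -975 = 8504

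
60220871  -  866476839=-806255968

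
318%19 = 14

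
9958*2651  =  26398658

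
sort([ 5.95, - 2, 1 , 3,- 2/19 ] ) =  [ - 2, - 2/19, 1, 3,5.95] 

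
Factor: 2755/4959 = 5/9 =3^( - 2 )*5^1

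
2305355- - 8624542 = 10929897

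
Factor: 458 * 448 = 2^7*7^1* 229^1 = 205184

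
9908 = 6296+3612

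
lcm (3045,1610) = 140070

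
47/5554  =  47/5554 = 0.01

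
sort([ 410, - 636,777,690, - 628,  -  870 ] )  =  [  -  870,  -  636  , -628,410 , 690, 777 ]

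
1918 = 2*959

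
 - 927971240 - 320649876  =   - 1248621116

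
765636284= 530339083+235297201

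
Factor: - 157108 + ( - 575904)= - 2^2*7^1*47^1*557^1= -  733012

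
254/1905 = 2/15= 0.13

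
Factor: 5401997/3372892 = 2^ ( - 2 )*73^( - 1 )*317^1*11551^(  -  1)*17041^1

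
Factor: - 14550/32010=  - 5^1* 11^( - 1 ) = -5/11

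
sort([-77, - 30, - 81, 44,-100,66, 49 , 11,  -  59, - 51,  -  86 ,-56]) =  [ - 100, - 86, - 81, - 77, - 59, - 56, - 51, - 30, 11, 44, 49, 66 ]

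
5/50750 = 1/10150 = 0.00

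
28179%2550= 129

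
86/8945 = 86/8945 = 0.01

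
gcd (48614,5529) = 1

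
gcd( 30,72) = 6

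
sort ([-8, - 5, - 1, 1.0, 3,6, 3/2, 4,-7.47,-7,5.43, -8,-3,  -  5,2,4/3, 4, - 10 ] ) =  [ -10,-8, -8, - 7.47,-7,-5,- 5 , -3, - 1 , 1.0,4/3,3/2, 2,3, 4  ,  4,  5.43 , 6] 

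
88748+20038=108786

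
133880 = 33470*4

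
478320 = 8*59790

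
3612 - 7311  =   - 3699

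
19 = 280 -261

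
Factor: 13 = 13^1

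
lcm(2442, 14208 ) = 156288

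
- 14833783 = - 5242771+-9591012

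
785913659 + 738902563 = 1524816222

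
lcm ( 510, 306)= 1530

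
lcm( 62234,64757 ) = 4792018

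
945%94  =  5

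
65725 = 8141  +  57584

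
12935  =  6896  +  6039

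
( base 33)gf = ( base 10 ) 543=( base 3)202010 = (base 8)1037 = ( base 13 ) 32a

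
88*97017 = 8537496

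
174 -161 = 13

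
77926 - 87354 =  - 9428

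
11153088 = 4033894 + 7119194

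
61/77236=61/77236 = 0.00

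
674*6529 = 4400546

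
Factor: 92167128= 2^3*3^2 * 449^1*2851^1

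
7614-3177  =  4437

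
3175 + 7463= 10638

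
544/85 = 6 + 2/5 =6.40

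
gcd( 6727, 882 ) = 7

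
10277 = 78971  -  68694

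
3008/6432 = 94/201  =  0.47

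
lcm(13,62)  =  806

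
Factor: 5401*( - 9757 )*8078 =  - 425690865446  =  - 2^1 *7^1*11^2 * 491^1*577^1*887^1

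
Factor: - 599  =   - 599^1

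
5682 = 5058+624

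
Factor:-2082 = -2^1*3^1*347^1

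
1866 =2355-489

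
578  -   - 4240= 4818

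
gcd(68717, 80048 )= 1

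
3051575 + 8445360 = 11496935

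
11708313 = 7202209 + 4506104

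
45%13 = 6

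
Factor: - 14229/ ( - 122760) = 2^( - 3)*3^1 * 5^( - 1 )*11^ ( - 1)*17^1 = 51/440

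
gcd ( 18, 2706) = 6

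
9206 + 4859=14065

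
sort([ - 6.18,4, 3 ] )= [-6.18, 3, 4]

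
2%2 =0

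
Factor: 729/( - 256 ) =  - 2^( - 8)*3^6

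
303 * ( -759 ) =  - 229977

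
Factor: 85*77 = 6545 = 5^1*7^1*11^1*17^1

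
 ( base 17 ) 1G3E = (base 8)22602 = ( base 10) 9602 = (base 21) 10g5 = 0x2582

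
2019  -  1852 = 167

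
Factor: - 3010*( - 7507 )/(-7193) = -2^1*5^1*7^1 * 43^1*7193^( - 1)*7507^1 = - 22596070/7193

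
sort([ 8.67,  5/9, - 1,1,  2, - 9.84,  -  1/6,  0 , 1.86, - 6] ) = [ - 9.84 , - 6, - 1, - 1/6,0, 5/9,1,1.86, 2,8.67] 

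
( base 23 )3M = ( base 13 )70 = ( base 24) 3J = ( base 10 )91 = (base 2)1011011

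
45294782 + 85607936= 130902718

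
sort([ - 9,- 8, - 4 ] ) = [ - 9, - 8, - 4] 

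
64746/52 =32373/26 = 1245.12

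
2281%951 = 379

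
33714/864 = 1873/48 = 39.02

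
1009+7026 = 8035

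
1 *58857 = 58857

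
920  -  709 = 211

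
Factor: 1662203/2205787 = 67^1* 24809^1*2205787^( - 1)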